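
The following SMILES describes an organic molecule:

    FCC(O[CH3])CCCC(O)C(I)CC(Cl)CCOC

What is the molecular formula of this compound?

Walk through each heavy atom and fill implicit hydrogens from standard valence (C 4, N 3, O 2, S 2, halogen 1):
  atom 1: F (halogen, monovalent) → 0 H
  atom 2: C, bond orders sum to 2 (valence 4) → 2 H
  atom 3: C, bond orders sum to 3 (valence 4) → 1 H
  atom 4: O, bond orders sum to 2 (valence 2) → 0 H
  atom 5: C with explicit H count 3
  atom 6: C, bond orders sum to 2 (valence 4) → 2 H
  atom 7: C, bond orders sum to 2 (valence 4) → 2 H
  atom 8: C, bond orders sum to 2 (valence 4) → 2 H
  atom 9: C, bond orders sum to 3 (valence 4) → 1 H
  atom 10: O, bond orders sum to 1 (valence 2) → 1 H
  atom 11: C, bond orders sum to 3 (valence 4) → 1 H
  atom 12: I (halogen, monovalent) → 0 H
  atom 13: C, bond orders sum to 2 (valence 4) → 2 H
  atom 14: C, bond orders sum to 3 (valence 4) → 1 H
  atom 15: Cl (halogen, monovalent) → 0 H
  atom 16: C, bond orders sum to 2 (valence 4) → 2 H
  atom 17: C, bond orders sum to 2 (valence 4) → 2 H
  atom 18: O, bond orders sum to 2 (valence 2) → 0 H
  atom 19: C, bond orders sum to 1 (valence 4) → 3 H
Totals → C:13, H:25, Cl:1, F:1, I:1, O:3.
In Hill order: C13H25ClFIO3.

C13H25ClFIO3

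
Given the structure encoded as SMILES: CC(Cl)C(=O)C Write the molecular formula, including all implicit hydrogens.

Walk through each heavy atom and fill implicit hydrogens from standard valence (C 4, N 3, O 2, S 2, halogen 1):
  atom 1: C, bond orders sum to 1 (valence 4) → 3 H
  atom 2: C, bond orders sum to 3 (valence 4) → 1 H
  atom 3: Cl (halogen, monovalent) → 0 H
  atom 4: C, bond orders sum to 4 (valence 4) → 0 H
  atom 5: O, bond orders sum to 2 (valence 2) → 0 H
  atom 6: C, bond orders sum to 1 (valence 4) → 3 H
Totals → C:4, H:7, Cl:1, O:1.
In Hill order: C4H7ClO.

C4H7ClO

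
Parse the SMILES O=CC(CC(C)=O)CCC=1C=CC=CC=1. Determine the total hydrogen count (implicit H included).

16

Walk through each heavy atom and fill implicit hydrogens from standard valence (C 4, N 3, O 2, S 2, halogen 1):
  atom 1: O, bond orders sum to 2 (valence 2) → 0 H
  atom 2: C, bond orders sum to 3 (valence 4) → 1 H
  atom 3: C, bond orders sum to 3 (valence 4) → 1 H
  atom 4: C, bond orders sum to 2 (valence 4) → 2 H
  atom 5: C, bond orders sum to 4 (valence 4) → 0 H
  atom 6: C, bond orders sum to 1 (valence 4) → 3 H
  atom 7: O, bond orders sum to 2 (valence 2) → 0 H
  atom 8: C, bond orders sum to 2 (valence 4) → 2 H
  atom 9: C, bond orders sum to 2 (valence 4) → 2 H
  atom 10: C, bond orders sum to 4 (valence 4) → 0 H
  atom 11: C, bond orders sum to 3 (valence 4) → 1 H
  atom 12: C, bond orders sum to 3 (valence 4) → 1 H
  atom 13: C, bond orders sum to 3 (valence 4) → 1 H
  atom 14: C, bond orders sum to 3 (valence 4) → 1 H
  atom 15: C, bond orders sum to 3 (valence 4) → 1 H
Total hydrogens: 16.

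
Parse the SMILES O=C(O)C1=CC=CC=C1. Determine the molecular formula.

Walk through each heavy atom and fill implicit hydrogens from standard valence (C 4, N 3, O 2, S 2, halogen 1):
  atom 1: O, bond orders sum to 2 (valence 2) → 0 H
  atom 2: C, bond orders sum to 4 (valence 4) → 0 H
  atom 3: O, bond orders sum to 1 (valence 2) → 1 H
  atom 4: C, bond orders sum to 4 (valence 4) → 0 H
  atom 5: C, bond orders sum to 3 (valence 4) → 1 H
  atom 6: C, bond orders sum to 3 (valence 4) → 1 H
  atom 7: C, bond orders sum to 3 (valence 4) → 1 H
  atom 8: C, bond orders sum to 3 (valence 4) → 1 H
  atom 9: C, bond orders sum to 3 (valence 4) → 1 H
Totals → C:7, H:6, O:2.
In Hill order: C7H6O2.

C7H6O2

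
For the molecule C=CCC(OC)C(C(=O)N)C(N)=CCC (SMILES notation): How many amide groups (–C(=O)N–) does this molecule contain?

The amide motif appears at heavy-atom position 8 in the SMILES.
Other groups present: 2 alkene, 1 ether, 1 primary amine.
Amide count: 1.

1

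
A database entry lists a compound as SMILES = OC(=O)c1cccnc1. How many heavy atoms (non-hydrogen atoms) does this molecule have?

Every atom symbol written in the SMILES (organic subset) is one heavy atom; implicit H are not written.
Heavy atoms by element → C:6, N:1, O:2.
Total: 9.

9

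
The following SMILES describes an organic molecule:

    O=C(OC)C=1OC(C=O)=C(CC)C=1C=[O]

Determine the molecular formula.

Walk through each heavy atom and fill implicit hydrogens from standard valence (C 4, N 3, O 2, S 2, halogen 1):
  atom 1: O, bond orders sum to 2 (valence 2) → 0 H
  atom 2: C, bond orders sum to 4 (valence 4) → 0 H
  atom 3: O, bond orders sum to 2 (valence 2) → 0 H
  atom 4: C, bond orders sum to 1 (valence 4) → 3 H
  atom 5: C, bond orders sum to 4 (valence 4) → 0 H
  atom 6: O, bond orders sum to 2 (valence 2) → 0 H
  atom 7: C, bond orders sum to 4 (valence 4) → 0 H
  atom 8: C, bond orders sum to 3 (valence 4) → 1 H
  atom 9: O, bond orders sum to 2 (valence 2) → 0 H
  atom 10: C, bond orders sum to 4 (valence 4) → 0 H
  atom 11: C, bond orders sum to 2 (valence 4) → 2 H
  atom 12: C, bond orders sum to 1 (valence 4) → 3 H
  atom 13: C, bond orders sum to 4 (valence 4) → 0 H
  atom 14: C, bond orders sum to 3 (valence 4) → 1 H
  atom 15: O with explicit H count 0
Totals → C:10, H:10, O:5.

C10H10O5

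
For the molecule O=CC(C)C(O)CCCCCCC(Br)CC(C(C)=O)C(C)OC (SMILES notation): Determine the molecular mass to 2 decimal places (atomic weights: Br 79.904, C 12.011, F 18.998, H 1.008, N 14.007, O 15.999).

First, the molecular formula is C18H33BrO4 (counting implicit H from valence).
  Br: 1 × 79.904 = 79.904
  C: 18 × 12.011 = 216.198
  H: 33 × 1.008 = 33.264
  O: 4 × 15.999 = 63.996
Sum: 1×79.904 + 18×12.011 + 33×1.008 + 4×15.999 = 393.362 → 393.36 g/mol.

393.36 g/mol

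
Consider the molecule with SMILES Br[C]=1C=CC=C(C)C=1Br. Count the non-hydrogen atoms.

Every atom symbol written in the SMILES (organic subset) is one heavy atom; implicit H are not written.
Heavy atoms by element → Br:2, C:7.
Total: 9.

9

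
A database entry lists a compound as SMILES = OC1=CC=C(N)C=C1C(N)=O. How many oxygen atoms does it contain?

Scan the SMILES for O atoms (remember two-letter symbols like Cl and Br are single atoms).
Oxygen count: 2.

2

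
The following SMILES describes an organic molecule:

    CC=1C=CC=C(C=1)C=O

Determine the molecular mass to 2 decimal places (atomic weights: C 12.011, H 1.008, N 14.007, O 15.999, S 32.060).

120.15 g/mol

First, the molecular formula is C8H8O (counting implicit H from valence).
  C: 8 × 12.011 = 96.088
  H: 8 × 1.008 = 8.064
  O: 1 × 15.999 = 15.999
Sum: 8×12.011 + 8×1.008 + 1×15.999 = 120.151 → 120.15 g/mol.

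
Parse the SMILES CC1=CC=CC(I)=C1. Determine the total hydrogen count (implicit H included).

7

Walk through each heavy atom and fill implicit hydrogens from standard valence (C 4, N 3, O 2, S 2, halogen 1):
  atom 1: C, bond orders sum to 1 (valence 4) → 3 H
  atom 2: C, bond orders sum to 4 (valence 4) → 0 H
  atom 3: C, bond orders sum to 3 (valence 4) → 1 H
  atom 4: C, bond orders sum to 3 (valence 4) → 1 H
  atom 5: C, bond orders sum to 3 (valence 4) → 1 H
  atom 6: C, bond orders sum to 4 (valence 4) → 0 H
  atom 7: I (halogen, monovalent) → 0 H
  atom 8: C, bond orders sum to 3 (valence 4) → 1 H
Total hydrogens: 7.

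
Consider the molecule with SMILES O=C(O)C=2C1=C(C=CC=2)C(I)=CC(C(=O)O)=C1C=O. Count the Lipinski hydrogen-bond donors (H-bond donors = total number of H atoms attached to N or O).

2

Donors: find every N or O and count the H atoms it carries.
  atom 1 (O): bond orders sum to 2 → 0 H
  atom 3 (O): bond orders sum to 1 → 1 H
  atom 15 (O): bond orders sum to 2 → 0 H
  atom 16 (O): bond orders sum to 1 → 1 H
  atom 19 (O): bond orders sum to 2 → 0 H
Lipinski HBD = 2.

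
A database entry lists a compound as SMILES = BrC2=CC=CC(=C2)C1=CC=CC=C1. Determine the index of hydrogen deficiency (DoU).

Degree of unsaturation = (number of rings) + (number of π bonds).
Ring closures in the SMILES: 2.
π bonds: 6 double bonds (each 1 DoU) → 6 DoU from unsaturation.
Total DoU = 2 + 6 = 8.

8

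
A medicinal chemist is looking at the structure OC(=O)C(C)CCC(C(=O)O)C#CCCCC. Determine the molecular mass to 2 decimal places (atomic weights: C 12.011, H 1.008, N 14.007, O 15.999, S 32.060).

240.30 g/mol

First, the molecular formula is C13H20O4 (counting implicit H from valence).
  C: 13 × 12.011 = 156.143
  H: 20 × 1.008 = 20.160
  O: 4 × 15.999 = 63.996
Sum: 13×12.011 + 20×1.008 + 4×15.999 = 240.299 → 240.30 g/mol.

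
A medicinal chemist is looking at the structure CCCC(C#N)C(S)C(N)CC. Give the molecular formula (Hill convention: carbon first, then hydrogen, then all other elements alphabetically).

C9H18N2S

Walk through each heavy atom and fill implicit hydrogens from standard valence (C 4, N 3, O 2, S 2, halogen 1):
  atom 1: C, bond orders sum to 1 (valence 4) → 3 H
  atom 2: C, bond orders sum to 2 (valence 4) → 2 H
  atom 3: C, bond orders sum to 2 (valence 4) → 2 H
  atom 4: C, bond orders sum to 3 (valence 4) → 1 H
  atom 5: C, bond orders sum to 4 (valence 4) → 0 H
  atom 6: N, bond orders sum to 3 (valence 3) → 0 H
  atom 7: C, bond orders sum to 3 (valence 4) → 1 H
  atom 8: S, bond orders sum to 1 (valence 2) → 1 H
  atom 9: C, bond orders sum to 3 (valence 4) → 1 H
  atom 10: N, bond orders sum to 1 (valence 3) → 2 H
  atom 11: C, bond orders sum to 2 (valence 4) → 2 H
  atom 12: C, bond orders sum to 1 (valence 4) → 3 H
Totals → C:9, H:18, N:2, S:1.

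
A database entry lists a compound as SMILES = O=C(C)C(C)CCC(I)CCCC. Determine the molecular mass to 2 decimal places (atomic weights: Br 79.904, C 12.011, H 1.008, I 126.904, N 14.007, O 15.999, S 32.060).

296.19 g/mol

First, the molecular formula is C11H21IO (counting implicit H from valence).
  C: 11 × 12.011 = 132.121
  H: 21 × 1.008 = 21.168
  I: 1 × 126.904 = 126.904
  O: 1 × 15.999 = 15.999
Sum: 11×12.011 + 21×1.008 + 1×126.904 + 1×15.999 = 296.192 → 296.19 g/mol.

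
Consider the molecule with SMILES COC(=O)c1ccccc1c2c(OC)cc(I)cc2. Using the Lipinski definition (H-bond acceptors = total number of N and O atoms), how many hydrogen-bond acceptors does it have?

N atoms: 0; O atoms: 3.
Lipinski HBA = 0 + 3 = 3.

3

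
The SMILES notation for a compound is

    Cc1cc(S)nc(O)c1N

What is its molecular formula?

C6H8N2OS

Walk through each heavy atom and fill implicit hydrogens from standard valence (C 4, N 3, O 2, S 2, halogen 1); for lowercase aromatic atoms, an aromatic c carries 1 H when it has two neighbours and 0 H with three, and aromatic n carries 0 H:
  atom 1: C, bond orders sum to 1 (valence 4) → 3 H
  atom 2: aromatic c, 3 neighbours → 0 H
  atom 3: aromatic c, 2 neighbours → 1 H
  atom 4: aromatic c, 3 neighbours → 0 H
  atom 5: S, bond orders sum to 1 (valence 2) → 1 H
  atom 6: aromatic n, 2 neighbours → 0 H
  atom 7: aromatic c, 3 neighbours → 0 H
  atom 8: O, bond orders sum to 1 (valence 2) → 1 H
  atom 9: aromatic c, 3 neighbours → 0 H
  atom 10: N, bond orders sum to 1 (valence 3) → 2 H
Totals → C:6, H:8, N:2, O:1, S:1.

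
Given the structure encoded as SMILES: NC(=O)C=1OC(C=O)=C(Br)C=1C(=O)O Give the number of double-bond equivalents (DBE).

6

Degree of unsaturation = (number of rings) + (number of π bonds).
Ring closures in the SMILES: 1.
π bonds: 5 double bonds (each 1 DoU) → 5 DoU from unsaturation.
Total DoU = 1 + 5 = 6.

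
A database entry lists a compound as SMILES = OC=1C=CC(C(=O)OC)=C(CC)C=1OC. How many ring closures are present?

In SMILES, each pair of matching ring-closure digits denotes one ring-closing bond; the number of such bonds equals the number of independent rings.
Ring-closure bonds here: 1.

1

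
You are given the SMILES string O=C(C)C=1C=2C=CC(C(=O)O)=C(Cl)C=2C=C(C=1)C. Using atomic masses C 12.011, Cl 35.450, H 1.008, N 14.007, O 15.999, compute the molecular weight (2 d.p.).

First, the molecular formula is C14H11ClO3 (counting implicit H from valence).
  C: 14 × 12.011 = 168.154
  Cl: 1 × 35.450 = 35.450
  H: 11 × 1.008 = 11.088
  O: 3 × 15.999 = 47.997
Sum: 14×12.011 + 1×35.450 + 11×1.008 + 3×15.999 = 262.689 → 262.69 g/mol.

262.69 g/mol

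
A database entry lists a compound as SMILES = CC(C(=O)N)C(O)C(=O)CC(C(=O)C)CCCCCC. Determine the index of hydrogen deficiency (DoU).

Molecular formula: C15H27NO4.
DoU = (2C + 2 + N − H − X) / 2, where X is the halogen count and O/S are ignored.
    = (2·15 + 2 + 1 − 27 − 0) / 2 = 6 / 2 = 3.

3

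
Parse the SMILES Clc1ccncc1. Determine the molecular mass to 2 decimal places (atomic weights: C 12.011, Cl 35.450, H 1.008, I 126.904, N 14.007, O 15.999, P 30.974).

113.54 g/mol

First, the molecular formula is C5H4ClN (counting implicit H from valence).
  C: 5 × 12.011 = 60.055
  Cl: 1 × 35.450 = 35.450
  H: 4 × 1.008 = 4.032
  N: 1 × 14.007 = 14.007
Sum: 5×12.011 + 1×35.450 + 4×1.008 + 1×14.007 = 113.544 → 113.54 g/mol.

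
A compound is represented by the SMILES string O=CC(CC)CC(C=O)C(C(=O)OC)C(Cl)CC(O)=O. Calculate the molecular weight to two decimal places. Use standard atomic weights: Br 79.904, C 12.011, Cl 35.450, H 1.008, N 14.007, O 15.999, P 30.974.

306.74 g/mol

First, the molecular formula is C13H19ClO6 (counting implicit H from valence).
  C: 13 × 12.011 = 156.143
  Cl: 1 × 35.450 = 35.450
  H: 19 × 1.008 = 19.152
  O: 6 × 15.999 = 95.994
Sum: 13×12.011 + 1×35.450 + 19×1.008 + 6×15.999 = 306.739 → 306.74 g/mol.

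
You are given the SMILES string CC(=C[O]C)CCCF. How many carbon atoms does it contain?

7

Count every carbon token in the SMILES (each C, including those in ring-closure positions and inside branches).
Carbon count: 7.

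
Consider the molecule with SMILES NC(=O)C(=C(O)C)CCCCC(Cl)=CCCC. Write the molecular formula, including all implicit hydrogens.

Walk through each heavy atom and fill implicit hydrogens from standard valence (C 4, N 3, O 2, S 2, halogen 1):
  atom 1: N, bond orders sum to 1 (valence 3) → 2 H
  atom 2: C, bond orders sum to 4 (valence 4) → 0 H
  atom 3: O, bond orders sum to 2 (valence 2) → 0 H
  atom 4: C, bond orders sum to 4 (valence 4) → 0 H
  atom 5: C, bond orders sum to 4 (valence 4) → 0 H
  atom 6: O, bond orders sum to 1 (valence 2) → 1 H
  atom 7: C, bond orders sum to 1 (valence 4) → 3 H
  atom 8: C, bond orders sum to 2 (valence 4) → 2 H
  atom 9: C, bond orders sum to 2 (valence 4) → 2 H
  atom 10: C, bond orders sum to 2 (valence 4) → 2 H
  atom 11: C, bond orders sum to 2 (valence 4) → 2 H
  atom 12: C, bond orders sum to 4 (valence 4) → 0 H
  atom 13: Cl (halogen, monovalent) → 0 H
  atom 14: C, bond orders sum to 3 (valence 4) → 1 H
  atom 15: C, bond orders sum to 2 (valence 4) → 2 H
  atom 16: C, bond orders sum to 2 (valence 4) → 2 H
  atom 17: C, bond orders sum to 1 (valence 4) → 3 H
Totals → C:13, H:22, Cl:1, N:1, O:2.
In Hill order: C13H22ClNO2.

C13H22ClNO2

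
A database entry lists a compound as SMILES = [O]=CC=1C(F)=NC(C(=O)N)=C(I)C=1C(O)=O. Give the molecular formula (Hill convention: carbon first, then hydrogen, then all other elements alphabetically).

C8H4FIN2O4

Walk through each heavy atom and fill implicit hydrogens from standard valence (C 4, N 3, O 2, S 2, halogen 1):
  atom 1: O with explicit H count 0
  atom 2: C, bond orders sum to 3 (valence 4) → 1 H
  atom 3: C, bond orders sum to 4 (valence 4) → 0 H
  atom 4: C, bond orders sum to 4 (valence 4) → 0 H
  atom 5: F (halogen, monovalent) → 0 H
  atom 6: N, bond orders sum to 3 (valence 3) → 0 H
  atom 7: C, bond orders sum to 4 (valence 4) → 0 H
  atom 8: C, bond orders sum to 4 (valence 4) → 0 H
  atom 9: O, bond orders sum to 2 (valence 2) → 0 H
  atom 10: N, bond orders sum to 1 (valence 3) → 2 H
  atom 11: C, bond orders sum to 4 (valence 4) → 0 H
  atom 12: I (halogen, monovalent) → 0 H
  atom 13: C, bond orders sum to 4 (valence 4) → 0 H
  atom 14: C, bond orders sum to 4 (valence 4) → 0 H
  atom 15: O, bond orders sum to 1 (valence 2) → 1 H
  atom 16: O, bond orders sum to 2 (valence 2) → 0 H
Totals → C:8, H:4, F:1, I:1, N:2, O:4.
In Hill order: C8H4FIN2O4.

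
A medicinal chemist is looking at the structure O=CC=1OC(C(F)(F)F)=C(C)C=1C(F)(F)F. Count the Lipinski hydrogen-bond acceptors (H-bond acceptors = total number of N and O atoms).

2

N atoms: 0; O atoms: 2.
Lipinski HBA = 0 + 2 = 2.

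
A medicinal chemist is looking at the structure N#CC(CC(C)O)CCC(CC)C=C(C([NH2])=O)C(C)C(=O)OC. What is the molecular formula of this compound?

C17H28N2O4

Walk through each heavy atom and fill implicit hydrogens from standard valence (C 4, N 3, O 2, S 2, halogen 1):
  atom 1: N, bond orders sum to 3 (valence 3) → 0 H
  atom 2: C, bond orders sum to 4 (valence 4) → 0 H
  atom 3: C, bond orders sum to 3 (valence 4) → 1 H
  atom 4: C, bond orders sum to 2 (valence 4) → 2 H
  atom 5: C, bond orders sum to 3 (valence 4) → 1 H
  atom 6: C, bond orders sum to 1 (valence 4) → 3 H
  atom 7: O, bond orders sum to 1 (valence 2) → 1 H
  atom 8: C, bond orders sum to 2 (valence 4) → 2 H
  atom 9: C, bond orders sum to 2 (valence 4) → 2 H
  atom 10: C, bond orders sum to 3 (valence 4) → 1 H
  atom 11: C, bond orders sum to 2 (valence 4) → 2 H
  atom 12: C, bond orders sum to 1 (valence 4) → 3 H
  atom 13: C, bond orders sum to 3 (valence 4) → 1 H
  atom 14: C, bond orders sum to 4 (valence 4) → 0 H
  atom 15: C, bond orders sum to 4 (valence 4) → 0 H
  atom 16: N with explicit H count 2
  atom 17: O, bond orders sum to 2 (valence 2) → 0 H
  atom 18: C, bond orders sum to 3 (valence 4) → 1 H
  atom 19: C, bond orders sum to 1 (valence 4) → 3 H
  atom 20: C, bond orders sum to 4 (valence 4) → 0 H
  atom 21: O, bond orders sum to 2 (valence 2) → 0 H
  atom 22: O, bond orders sum to 2 (valence 2) → 0 H
  atom 23: C, bond orders sum to 1 (valence 4) → 3 H
Totals → C:17, H:28, N:2, O:4.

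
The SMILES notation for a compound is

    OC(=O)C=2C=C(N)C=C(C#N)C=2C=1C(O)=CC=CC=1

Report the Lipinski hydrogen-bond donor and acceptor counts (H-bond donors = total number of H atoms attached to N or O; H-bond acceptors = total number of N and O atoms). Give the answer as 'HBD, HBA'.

4, 5

Donors: find every N or O and count the H atoms it carries.
  atom 1 (O): bond orders sum to 1 → 1 H
  atom 3 (O): bond orders sum to 2 → 0 H
  atom 7 (N): bond orders sum to 1 → 2 H
  atom 11 (N): bond orders sum to 3 → 0 H
  atom 15 (O): bond orders sum to 1 → 1 H
Lipinski HBD = 4.
Acceptors: N atoms = 2, O atoms = 3 → HBA = 5.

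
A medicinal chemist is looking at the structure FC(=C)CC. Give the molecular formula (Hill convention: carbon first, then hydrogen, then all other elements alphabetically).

C4H7F

Walk through each heavy atom and fill implicit hydrogens from standard valence (C 4, N 3, O 2, S 2, halogen 1):
  atom 1: F (halogen, monovalent) → 0 H
  atom 2: C, bond orders sum to 4 (valence 4) → 0 H
  atom 3: C, bond orders sum to 2 (valence 4) → 2 H
  atom 4: C, bond orders sum to 2 (valence 4) → 2 H
  atom 5: C, bond orders sum to 1 (valence 4) → 3 H
Totals → C:4, H:7, F:1.
In Hill order: C4H7F.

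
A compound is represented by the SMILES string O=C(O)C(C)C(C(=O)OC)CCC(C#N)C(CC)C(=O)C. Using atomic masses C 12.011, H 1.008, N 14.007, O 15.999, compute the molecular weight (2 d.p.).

297.35 g/mol

First, the molecular formula is C15H23NO5 (counting implicit H from valence).
  C: 15 × 12.011 = 180.165
  H: 23 × 1.008 = 23.184
  N: 1 × 14.007 = 14.007
  O: 5 × 15.999 = 79.995
Sum: 15×12.011 + 23×1.008 + 1×14.007 + 5×15.999 = 297.351 → 297.35 g/mol.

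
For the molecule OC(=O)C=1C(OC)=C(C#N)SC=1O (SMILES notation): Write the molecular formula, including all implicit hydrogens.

Walk through each heavy atom and fill implicit hydrogens from standard valence (C 4, N 3, O 2, S 2, halogen 1):
  atom 1: O, bond orders sum to 1 (valence 2) → 1 H
  atom 2: C, bond orders sum to 4 (valence 4) → 0 H
  atom 3: O, bond orders sum to 2 (valence 2) → 0 H
  atom 4: C, bond orders sum to 4 (valence 4) → 0 H
  atom 5: C, bond orders sum to 4 (valence 4) → 0 H
  atom 6: O, bond orders sum to 2 (valence 2) → 0 H
  atom 7: C, bond orders sum to 1 (valence 4) → 3 H
  atom 8: C, bond orders sum to 4 (valence 4) → 0 H
  atom 9: C, bond orders sum to 4 (valence 4) → 0 H
  atom 10: N, bond orders sum to 3 (valence 3) → 0 H
  atom 11: S, bond orders sum to 2 (valence 2) → 0 H
  atom 12: C, bond orders sum to 4 (valence 4) → 0 H
  atom 13: O, bond orders sum to 1 (valence 2) → 1 H
Totals → C:7, H:5, N:1, O:4, S:1.
In Hill order: C7H5NO4S.

C7H5NO4S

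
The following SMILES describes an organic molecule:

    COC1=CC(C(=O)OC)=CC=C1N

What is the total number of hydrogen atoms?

Walk through each heavy atom and fill implicit hydrogens from standard valence (C 4, N 3, O 2, S 2, halogen 1):
  atom 1: C, bond orders sum to 1 (valence 4) → 3 H
  atom 2: O, bond orders sum to 2 (valence 2) → 0 H
  atom 3: C, bond orders sum to 4 (valence 4) → 0 H
  atom 4: C, bond orders sum to 3 (valence 4) → 1 H
  atom 5: C, bond orders sum to 4 (valence 4) → 0 H
  atom 6: C, bond orders sum to 4 (valence 4) → 0 H
  atom 7: O, bond orders sum to 2 (valence 2) → 0 H
  atom 8: O, bond orders sum to 2 (valence 2) → 0 H
  atom 9: C, bond orders sum to 1 (valence 4) → 3 H
  atom 10: C, bond orders sum to 3 (valence 4) → 1 H
  atom 11: C, bond orders sum to 3 (valence 4) → 1 H
  atom 12: C, bond orders sum to 4 (valence 4) → 0 H
  atom 13: N, bond orders sum to 1 (valence 3) → 2 H
Total hydrogens: 11.

11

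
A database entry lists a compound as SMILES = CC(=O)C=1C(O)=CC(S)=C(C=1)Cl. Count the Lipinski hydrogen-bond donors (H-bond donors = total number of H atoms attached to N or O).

Donors: find every N or O and count the H atoms it carries.
  atom 3 (O): bond orders sum to 2 → 0 H
  atom 6 (O): bond orders sum to 1 → 1 H
Lipinski HBD = 1.

1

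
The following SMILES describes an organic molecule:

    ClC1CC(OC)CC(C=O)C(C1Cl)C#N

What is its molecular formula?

C10H13Cl2NO2

Walk through each heavy atom and fill implicit hydrogens from standard valence (C 4, N 3, O 2, S 2, halogen 1):
  atom 1: Cl (halogen, monovalent) → 0 H
  atom 2: C, bond orders sum to 3 (valence 4) → 1 H
  atom 3: C, bond orders sum to 2 (valence 4) → 2 H
  atom 4: C, bond orders sum to 3 (valence 4) → 1 H
  atom 5: O, bond orders sum to 2 (valence 2) → 0 H
  atom 6: C, bond orders sum to 1 (valence 4) → 3 H
  atom 7: C, bond orders sum to 2 (valence 4) → 2 H
  atom 8: C, bond orders sum to 3 (valence 4) → 1 H
  atom 9: C, bond orders sum to 3 (valence 4) → 1 H
  atom 10: O, bond orders sum to 2 (valence 2) → 0 H
  atom 11: C, bond orders sum to 3 (valence 4) → 1 H
  atom 12: C, bond orders sum to 3 (valence 4) → 1 H
  atom 13: Cl (halogen, monovalent) → 0 H
  atom 14: C, bond orders sum to 4 (valence 4) → 0 H
  atom 15: N, bond orders sum to 3 (valence 3) → 0 H
Totals → C:10, H:13, Cl:2, N:1, O:2.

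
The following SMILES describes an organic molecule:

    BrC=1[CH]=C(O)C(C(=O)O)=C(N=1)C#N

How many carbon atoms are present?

Count every carbon token in the SMILES (each C, including those in ring-closure positions and inside branches).
Carbon count: 7.

7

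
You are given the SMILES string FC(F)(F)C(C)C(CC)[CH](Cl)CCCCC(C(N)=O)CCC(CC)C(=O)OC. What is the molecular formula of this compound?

Walk through each heavy atom and fill implicit hydrogens from standard valence (C 4, N 3, O 2, S 2, halogen 1):
  atom 1: F (halogen, monovalent) → 0 H
  atom 2: C, bond orders sum to 4 (valence 4) → 0 H
  atom 3: F (halogen, monovalent) → 0 H
  atom 4: F (halogen, monovalent) → 0 H
  atom 5: C, bond orders sum to 3 (valence 4) → 1 H
  atom 6: C, bond orders sum to 1 (valence 4) → 3 H
  atom 7: C, bond orders sum to 3 (valence 4) → 1 H
  atom 8: C, bond orders sum to 2 (valence 4) → 2 H
  atom 9: C, bond orders sum to 1 (valence 4) → 3 H
  atom 10: C with explicit H count 1
  atom 11: Cl (halogen, monovalent) → 0 H
  atom 12: C, bond orders sum to 2 (valence 4) → 2 H
  atom 13: C, bond orders sum to 2 (valence 4) → 2 H
  atom 14: C, bond orders sum to 2 (valence 4) → 2 H
  atom 15: C, bond orders sum to 2 (valence 4) → 2 H
  atom 16: C, bond orders sum to 3 (valence 4) → 1 H
  atom 17: C, bond orders sum to 4 (valence 4) → 0 H
  atom 18: N, bond orders sum to 1 (valence 3) → 2 H
  atom 19: O, bond orders sum to 2 (valence 2) → 0 H
  atom 20: C, bond orders sum to 2 (valence 4) → 2 H
  atom 21: C, bond orders sum to 2 (valence 4) → 2 H
  atom 22: C, bond orders sum to 3 (valence 4) → 1 H
  atom 23: C, bond orders sum to 2 (valence 4) → 2 H
  atom 24: C, bond orders sum to 1 (valence 4) → 3 H
  atom 25: C, bond orders sum to 4 (valence 4) → 0 H
  atom 26: O, bond orders sum to 2 (valence 2) → 0 H
  atom 27: O, bond orders sum to 2 (valence 2) → 0 H
  atom 28: C, bond orders sum to 1 (valence 4) → 3 H
Totals → C:20, H:35, Cl:1, F:3, N:1, O:3.

C20H35ClF3NO3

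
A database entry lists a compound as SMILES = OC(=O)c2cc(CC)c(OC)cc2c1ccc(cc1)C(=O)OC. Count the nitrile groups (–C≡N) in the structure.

0

Scan the SMILES for the nitrile motif — none present.
Groups that are present: 1 carboxylic acid, 1 ester, 1 ether.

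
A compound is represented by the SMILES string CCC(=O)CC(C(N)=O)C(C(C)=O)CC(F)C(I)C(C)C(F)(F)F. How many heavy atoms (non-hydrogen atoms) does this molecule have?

24

Every atom symbol written in the SMILES (organic subset) is one heavy atom; implicit H are not written.
Heavy atoms by element → C:15, F:4, I:1, N:1, O:3.
Total: 24.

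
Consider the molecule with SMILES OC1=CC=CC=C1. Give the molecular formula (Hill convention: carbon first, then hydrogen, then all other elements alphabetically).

Walk through each heavy atom and fill implicit hydrogens from standard valence (C 4, N 3, O 2, S 2, halogen 1):
  atom 1: O, bond orders sum to 1 (valence 2) → 1 H
  atom 2: C, bond orders sum to 4 (valence 4) → 0 H
  atom 3: C, bond orders sum to 3 (valence 4) → 1 H
  atom 4: C, bond orders sum to 3 (valence 4) → 1 H
  atom 5: C, bond orders sum to 3 (valence 4) → 1 H
  atom 6: C, bond orders sum to 3 (valence 4) → 1 H
  atom 7: C, bond orders sum to 3 (valence 4) → 1 H
Totals → C:6, H:6, O:1.
In Hill order: C6H6O.

C6H6O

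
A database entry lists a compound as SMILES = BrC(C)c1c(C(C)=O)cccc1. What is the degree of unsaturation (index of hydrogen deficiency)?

Molecular formula: C10H11BrO.
DoU = (2C + 2 + N − H − X) / 2, where X is the halogen count and O/S are ignored.
    = (2·10 + 2 + 0 − 11 − 1) / 2 = 10 / 2 = 5.

5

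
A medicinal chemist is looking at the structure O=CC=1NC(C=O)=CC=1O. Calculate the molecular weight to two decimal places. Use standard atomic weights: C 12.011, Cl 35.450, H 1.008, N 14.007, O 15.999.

First, the molecular formula is C6H5NO3 (counting implicit H from valence).
  C: 6 × 12.011 = 72.066
  H: 5 × 1.008 = 5.040
  N: 1 × 14.007 = 14.007
  O: 3 × 15.999 = 47.997
Sum: 6×12.011 + 5×1.008 + 1×14.007 + 3×15.999 = 139.110 → 139.11 g/mol.

139.11 g/mol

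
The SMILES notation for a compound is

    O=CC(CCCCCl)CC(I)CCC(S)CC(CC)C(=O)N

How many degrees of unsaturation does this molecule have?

Molecular formula: C16H29ClINO2S.
DoU = (2C + 2 + N − H − X) / 2, where X is the halogen count and O/S are ignored.
    = (2·16 + 2 + 1 − 29 − 2) / 2 = 4 / 2 = 2.

2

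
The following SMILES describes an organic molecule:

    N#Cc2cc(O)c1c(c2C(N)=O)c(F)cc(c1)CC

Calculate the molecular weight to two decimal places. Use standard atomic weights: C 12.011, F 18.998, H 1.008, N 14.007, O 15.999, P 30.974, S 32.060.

258.25 g/mol

First, the molecular formula is C14H11FN2O2 (counting implicit H from valence).
  C: 14 × 12.011 = 168.154
  F: 1 × 18.998 = 18.998
  H: 11 × 1.008 = 11.088
  N: 2 × 14.007 = 28.014
  O: 2 × 15.999 = 31.998
Sum: 14×12.011 + 1×18.998 + 11×1.008 + 2×14.007 + 2×15.999 = 258.252 → 258.25 g/mol.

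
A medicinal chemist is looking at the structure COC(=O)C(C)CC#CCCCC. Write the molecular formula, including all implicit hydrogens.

Walk through each heavy atom and fill implicit hydrogens from standard valence (C 4, N 3, O 2, S 2, halogen 1):
  atom 1: C, bond orders sum to 1 (valence 4) → 3 H
  atom 2: O, bond orders sum to 2 (valence 2) → 0 H
  atom 3: C, bond orders sum to 4 (valence 4) → 0 H
  atom 4: O, bond orders sum to 2 (valence 2) → 0 H
  atom 5: C, bond orders sum to 3 (valence 4) → 1 H
  atom 6: C, bond orders sum to 1 (valence 4) → 3 H
  atom 7: C, bond orders sum to 2 (valence 4) → 2 H
  atom 8: C, bond orders sum to 4 (valence 4) → 0 H
  atom 9: C, bond orders sum to 4 (valence 4) → 0 H
  atom 10: C, bond orders sum to 2 (valence 4) → 2 H
  atom 11: C, bond orders sum to 2 (valence 4) → 2 H
  atom 12: C, bond orders sum to 2 (valence 4) → 2 H
  atom 13: C, bond orders sum to 1 (valence 4) → 3 H
Totals → C:11, H:18, O:2.

C11H18O2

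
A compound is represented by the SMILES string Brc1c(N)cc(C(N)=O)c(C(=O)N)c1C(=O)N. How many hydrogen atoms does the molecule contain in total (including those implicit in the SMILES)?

Walk through each heavy atom and fill implicit hydrogens from standard valence (C 4, N 3, O 2, S 2, halogen 1); for lowercase aromatic atoms, an aromatic c carries 1 H when it has two neighbours and 0 H with three, and aromatic n carries 0 H:
  atom 1: Br (halogen, monovalent) → 0 H
  atom 2: aromatic c, 3 neighbours → 0 H
  atom 3: aromatic c, 3 neighbours → 0 H
  atom 4: N, bond orders sum to 1 (valence 3) → 2 H
  atom 5: aromatic c, 2 neighbours → 1 H
  atom 6: aromatic c, 3 neighbours → 0 H
  atom 7: C, bond orders sum to 4 (valence 4) → 0 H
  atom 8: N, bond orders sum to 1 (valence 3) → 2 H
  atom 9: O, bond orders sum to 2 (valence 2) → 0 H
  atom 10: aromatic c, 3 neighbours → 0 H
  atom 11: C, bond orders sum to 4 (valence 4) → 0 H
  atom 12: O, bond orders sum to 2 (valence 2) → 0 H
  atom 13: N, bond orders sum to 1 (valence 3) → 2 H
  atom 14: aromatic c, 3 neighbours → 0 H
  atom 15: C, bond orders sum to 4 (valence 4) → 0 H
  atom 16: O, bond orders sum to 2 (valence 2) → 0 H
  atom 17: N, bond orders sum to 1 (valence 3) → 2 H
Total hydrogens: 9.

9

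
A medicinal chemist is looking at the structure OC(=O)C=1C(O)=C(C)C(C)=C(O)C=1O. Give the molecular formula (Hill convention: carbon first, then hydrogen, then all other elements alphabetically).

Walk through each heavy atom and fill implicit hydrogens from standard valence (C 4, N 3, O 2, S 2, halogen 1):
  atom 1: O, bond orders sum to 1 (valence 2) → 1 H
  atom 2: C, bond orders sum to 4 (valence 4) → 0 H
  atom 3: O, bond orders sum to 2 (valence 2) → 0 H
  atom 4: C, bond orders sum to 4 (valence 4) → 0 H
  atom 5: C, bond orders sum to 4 (valence 4) → 0 H
  atom 6: O, bond orders sum to 1 (valence 2) → 1 H
  atom 7: C, bond orders sum to 4 (valence 4) → 0 H
  atom 8: C, bond orders sum to 1 (valence 4) → 3 H
  atom 9: C, bond orders sum to 4 (valence 4) → 0 H
  atom 10: C, bond orders sum to 1 (valence 4) → 3 H
  atom 11: C, bond orders sum to 4 (valence 4) → 0 H
  atom 12: O, bond orders sum to 1 (valence 2) → 1 H
  atom 13: C, bond orders sum to 4 (valence 4) → 0 H
  atom 14: O, bond orders sum to 1 (valence 2) → 1 H
Totals → C:9, H:10, O:5.
In Hill order: C9H10O5.

C9H10O5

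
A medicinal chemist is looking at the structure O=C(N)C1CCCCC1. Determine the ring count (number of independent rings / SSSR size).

In SMILES, each pair of matching ring-closure digits denotes one ring-closing bond; the number of such bonds equals the number of independent rings.
Ring-closure bonds here: 1.

1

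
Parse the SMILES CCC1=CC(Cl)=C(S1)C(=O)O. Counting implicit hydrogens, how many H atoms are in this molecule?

7

Walk through each heavy atom and fill implicit hydrogens from standard valence (C 4, N 3, O 2, S 2, halogen 1):
  atom 1: C, bond orders sum to 1 (valence 4) → 3 H
  atom 2: C, bond orders sum to 2 (valence 4) → 2 H
  atom 3: C, bond orders sum to 4 (valence 4) → 0 H
  atom 4: C, bond orders sum to 3 (valence 4) → 1 H
  atom 5: C, bond orders sum to 4 (valence 4) → 0 H
  atom 6: Cl (halogen, monovalent) → 0 H
  atom 7: C, bond orders sum to 4 (valence 4) → 0 H
  atom 8: S, bond orders sum to 2 (valence 2) → 0 H
  atom 9: C, bond orders sum to 4 (valence 4) → 0 H
  atom 10: O, bond orders sum to 2 (valence 2) → 0 H
  atom 11: O, bond orders sum to 1 (valence 2) → 1 H
Total hydrogens: 7.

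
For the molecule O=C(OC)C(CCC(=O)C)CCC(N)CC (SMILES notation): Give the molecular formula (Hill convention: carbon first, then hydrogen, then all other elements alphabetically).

Walk through each heavy atom and fill implicit hydrogens from standard valence (C 4, N 3, O 2, S 2, halogen 1):
  atom 1: O, bond orders sum to 2 (valence 2) → 0 H
  atom 2: C, bond orders sum to 4 (valence 4) → 0 H
  atom 3: O, bond orders sum to 2 (valence 2) → 0 H
  atom 4: C, bond orders sum to 1 (valence 4) → 3 H
  atom 5: C, bond orders sum to 3 (valence 4) → 1 H
  atom 6: C, bond orders sum to 2 (valence 4) → 2 H
  atom 7: C, bond orders sum to 2 (valence 4) → 2 H
  atom 8: C, bond orders sum to 4 (valence 4) → 0 H
  atom 9: O, bond orders sum to 2 (valence 2) → 0 H
  atom 10: C, bond orders sum to 1 (valence 4) → 3 H
  atom 11: C, bond orders sum to 2 (valence 4) → 2 H
  atom 12: C, bond orders sum to 2 (valence 4) → 2 H
  atom 13: C, bond orders sum to 3 (valence 4) → 1 H
  atom 14: N, bond orders sum to 1 (valence 3) → 2 H
  atom 15: C, bond orders sum to 2 (valence 4) → 2 H
  atom 16: C, bond orders sum to 1 (valence 4) → 3 H
Totals → C:12, H:23, N:1, O:3.

C12H23NO3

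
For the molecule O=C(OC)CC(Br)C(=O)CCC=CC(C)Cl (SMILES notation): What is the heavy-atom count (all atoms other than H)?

Every atom symbol written in the SMILES (organic subset) is one heavy atom; implicit H are not written.
Heavy atoms by element → Br:1, C:11, Cl:1, O:3.
Total: 16.

16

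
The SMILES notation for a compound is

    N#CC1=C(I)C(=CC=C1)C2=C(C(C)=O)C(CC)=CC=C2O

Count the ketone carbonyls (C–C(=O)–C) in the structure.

1

The ketone motif appears at heavy-atom position 12 in the SMILES.
Other groups present: 1 hydroxyl, 1 nitrile.
Ketone count: 1.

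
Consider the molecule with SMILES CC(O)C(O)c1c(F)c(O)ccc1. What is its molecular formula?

Walk through each heavy atom and fill implicit hydrogens from standard valence (C 4, N 3, O 2, S 2, halogen 1); for lowercase aromatic atoms, an aromatic c carries 1 H when it has two neighbours and 0 H with three, and aromatic n carries 0 H:
  atom 1: C, bond orders sum to 1 (valence 4) → 3 H
  atom 2: C, bond orders sum to 3 (valence 4) → 1 H
  atom 3: O, bond orders sum to 1 (valence 2) → 1 H
  atom 4: C, bond orders sum to 3 (valence 4) → 1 H
  atom 5: O, bond orders sum to 1 (valence 2) → 1 H
  atom 6: aromatic c, 3 neighbours → 0 H
  atom 7: aromatic c, 3 neighbours → 0 H
  atom 8: F (halogen, monovalent) → 0 H
  atom 9: aromatic c, 3 neighbours → 0 H
  atom 10: O, bond orders sum to 1 (valence 2) → 1 H
  atom 11: aromatic c, 2 neighbours → 1 H
  atom 12: aromatic c, 2 neighbours → 1 H
  atom 13: aromatic c, 2 neighbours → 1 H
Totals → C:9, H:11, F:1, O:3.
In Hill order: C9H11FO3.

C9H11FO3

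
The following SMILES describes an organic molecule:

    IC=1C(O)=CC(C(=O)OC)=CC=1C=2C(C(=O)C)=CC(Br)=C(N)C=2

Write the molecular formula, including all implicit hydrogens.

Walk through each heavy atom and fill implicit hydrogens from standard valence (C 4, N 3, O 2, S 2, halogen 1):
  atom 1: I (halogen, monovalent) → 0 H
  atom 2: C, bond orders sum to 4 (valence 4) → 0 H
  atom 3: C, bond orders sum to 4 (valence 4) → 0 H
  atom 4: O, bond orders sum to 1 (valence 2) → 1 H
  atom 5: C, bond orders sum to 3 (valence 4) → 1 H
  atom 6: C, bond orders sum to 4 (valence 4) → 0 H
  atom 7: C, bond orders sum to 4 (valence 4) → 0 H
  atom 8: O, bond orders sum to 2 (valence 2) → 0 H
  atom 9: O, bond orders sum to 2 (valence 2) → 0 H
  atom 10: C, bond orders sum to 1 (valence 4) → 3 H
  atom 11: C, bond orders sum to 3 (valence 4) → 1 H
  atom 12: C, bond orders sum to 4 (valence 4) → 0 H
  atom 13: C, bond orders sum to 4 (valence 4) → 0 H
  atom 14: C, bond orders sum to 4 (valence 4) → 0 H
  atom 15: C, bond orders sum to 4 (valence 4) → 0 H
  atom 16: O, bond orders sum to 2 (valence 2) → 0 H
  atom 17: C, bond orders sum to 1 (valence 4) → 3 H
  atom 18: C, bond orders sum to 3 (valence 4) → 1 H
  atom 19: C, bond orders sum to 4 (valence 4) → 0 H
  atom 20: Br (halogen, monovalent) → 0 H
  atom 21: C, bond orders sum to 4 (valence 4) → 0 H
  atom 22: N, bond orders sum to 1 (valence 3) → 2 H
  atom 23: C, bond orders sum to 3 (valence 4) → 1 H
Totals → C:16, H:13, Br:1, I:1, N:1, O:4.

C16H13BrINO4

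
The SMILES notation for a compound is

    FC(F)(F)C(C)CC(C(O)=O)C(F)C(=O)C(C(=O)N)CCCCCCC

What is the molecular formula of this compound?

C17H27F4NO4

Walk through each heavy atom and fill implicit hydrogens from standard valence (C 4, N 3, O 2, S 2, halogen 1):
  atom 1: F (halogen, monovalent) → 0 H
  atom 2: C, bond orders sum to 4 (valence 4) → 0 H
  atom 3: F (halogen, monovalent) → 0 H
  atom 4: F (halogen, monovalent) → 0 H
  atom 5: C, bond orders sum to 3 (valence 4) → 1 H
  atom 6: C, bond orders sum to 1 (valence 4) → 3 H
  atom 7: C, bond orders sum to 2 (valence 4) → 2 H
  atom 8: C, bond orders sum to 3 (valence 4) → 1 H
  atom 9: C, bond orders sum to 4 (valence 4) → 0 H
  atom 10: O, bond orders sum to 1 (valence 2) → 1 H
  atom 11: O, bond orders sum to 2 (valence 2) → 0 H
  atom 12: C, bond orders sum to 3 (valence 4) → 1 H
  atom 13: F (halogen, monovalent) → 0 H
  atom 14: C, bond orders sum to 4 (valence 4) → 0 H
  atom 15: O, bond orders sum to 2 (valence 2) → 0 H
  atom 16: C, bond orders sum to 3 (valence 4) → 1 H
  atom 17: C, bond orders sum to 4 (valence 4) → 0 H
  atom 18: O, bond orders sum to 2 (valence 2) → 0 H
  atom 19: N, bond orders sum to 1 (valence 3) → 2 H
  atom 20: C, bond orders sum to 2 (valence 4) → 2 H
  atom 21: C, bond orders sum to 2 (valence 4) → 2 H
  atom 22: C, bond orders sum to 2 (valence 4) → 2 H
  atom 23: C, bond orders sum to 2 (valence 4) → 2 H
  atom 24: C, bond orders sum to 2 (valence 4) → 2 H
  atom 25: C, bond orders sum to 2 (valence 4) → 2 H
  atom 26: C, bond orders sum to 1 (valence 4) → 3 H
Totals → C:17, H:27, F:4, N:1, O:4.
In Hill order: C17H27F4NO4.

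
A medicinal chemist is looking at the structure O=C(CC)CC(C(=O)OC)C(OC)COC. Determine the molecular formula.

C11H20O5

Walk through each heavy atom and fill implicit hydrogens from standard valence (C 4, N 3, O 2, S 2, halogen 1):
  atom 1: O, bond orders sum to 2 (valence 2) → 0 H
  atom 2: C, bond orders sum to 4 (valence 4) → 0 H
  atom 3: C, bond orders sum to 2 (valence 4) → 2 H
  atom 4: C, bond orders sum to 1 (valence 4) → 3 H
  atom 5: C, bond orders sum to 2 (valence 4) → 2 H
  atom 6: C, bond orders sum to 3 (valence 4) → 1 H
  atom 7: C, bond orders sum to 4 (valence 4) → 0 H
  atom 8: O, bond orders sum to 2 (valence 2) → 0 H
  atom 9: O, bond orders sum to 2 (valence 2) → 0 H
  atom 10: C, bond orders sum to 1 (valence 4) → 3 H
  atom 11: C, bond orders sum to 3 (valence 4) → 1 H
  atom 12: O, bond orders sum to 2 (valence 2) → 0 H
  atom 13: C, bond orders sum to 1 (valence 4) → 3 H
  atom 14: C, bond orders sum to 2 (valence 4) → 2 H
  atom 15: O, bond orders sum to 2 (valence 2) → 0 H
  atom 16: C, bond orders sum to 1 (valence 4) → 3 H
Totals → C:11, H:20, O:5.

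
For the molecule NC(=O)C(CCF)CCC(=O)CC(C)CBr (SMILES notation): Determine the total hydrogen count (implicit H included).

19

Walk through each heavy atom and fill implicit hydrogens from standard valence (C 4, N 3, O 2, S 2, halogen 1):
  atom 1: N, bond orders sum to 1 (valence 3) → 2 H
  atom 2: C, bond orders sum to 4 (valence 4) → 0 H
  atom 3: O, bond orders sum to 2 (valence 2) → 0 H
  atom 4: C, bond orders sum to 3 (valence 4) → 1 H
  atom 5: C, bond orders sum to 2 (valence 4) → 2 H
  atom 6: C, bond orders sum to 2 (valence 4) → 2 H
  atom 7: F (halogen, monovalent) → 0 H
  atom 8: C, bond orders sum to 2 (valence 4) → 2 H
  atom 9: C, bond orders sum to 2 (valence 4) → 2 H
  atom 10: C, bond orders sum to 4 (valence 4) → 0 H
  atom 11: O, bond orders sum to 2 (valence 2) → 0 H
  atom 12: C, bond orders sum to 2 (valence 4) → 2 H
  atom 13: C, bond orders sum to 3 (valence 4) → 1 H
  atom 14: C, bond orders sum to 1 (valence 4) → 3 H
  atom 15: C, bond orders sum to 2 (valence 4) → 2 H
  atom 16: Br (halogen, monovalent) → 0 H
Total hydrogens: 19.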